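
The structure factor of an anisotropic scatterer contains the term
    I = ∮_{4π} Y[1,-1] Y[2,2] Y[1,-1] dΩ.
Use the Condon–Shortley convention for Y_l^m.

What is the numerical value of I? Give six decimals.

0.309019

Rules hold: Σm=0, L=4 even, 1≤1≤3.
N = 3·5·3 = 45
Δ = 2!·0!·2!/5! = 1/30
Racah Σ t=1..1: t=1:−1/1 = -1/1
⇒ 3j(1 2 1; 0 0 0)² = 2/15, sgn +1
Racah Σ t=2..2: t=2:+1/4 = 1/4
⇒ 3j(1 2 1; -1 2 -1)² = 1/5, sgn +1
4πI² = N·(3j₀)²·(3jₘ)² = 6/5
I = +1·√(1.2/4π) = 0.30901936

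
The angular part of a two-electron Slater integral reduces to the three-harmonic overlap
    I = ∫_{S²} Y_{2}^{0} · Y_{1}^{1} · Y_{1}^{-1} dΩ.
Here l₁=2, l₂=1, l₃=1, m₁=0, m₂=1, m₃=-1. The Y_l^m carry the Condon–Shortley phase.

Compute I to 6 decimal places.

0.126157

Rules hold: Σm=0, L=4 even, 1≤1≤3.
N = 5·3·3 = 45
Δ = 2!·2!·0!/5! = 1/30
Racah Σ t=1..1: t=1:−1/1 = -1/1
⇒ 3j(2 1 1; 0 0 0)² = 2/15, sgn +1
Racah Σ t=2..2: t=2:+1/4 = 1/4
⇒ 3j(2 1 1; 0 1 -1)² = 1/30, sgn +1
4πI² = N·(3j₀)²·(3jₘ)² = 1/5
I = +1·√(0.2/4π) = 0.12615663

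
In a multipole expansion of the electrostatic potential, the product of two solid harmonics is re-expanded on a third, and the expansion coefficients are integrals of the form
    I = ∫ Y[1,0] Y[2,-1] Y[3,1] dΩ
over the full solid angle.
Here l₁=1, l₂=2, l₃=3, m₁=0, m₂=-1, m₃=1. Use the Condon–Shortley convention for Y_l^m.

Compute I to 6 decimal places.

m-sum 0 ✓  L=6 even ✓  1≤3≤3 ✓
Π(2lᵢ+1) = 3×5×7 = 105
triangle coeff Δ(1,2,3) = 1/105
Σ_t [0,0]: t=0:+1/4 = 1/4
(3j)²=3/35 [(1 2 3; 0 0 0)], sign=-1
Σ_t [0,0]: t=0:+1/6 = 1/6
(3j)²=8/105 [(1 2 3; 0 -1 1)], sign=+1
⇒ 4πI² = 24/35
I = (-1)√(24/35/(4π)) = -0.23359668

-0.233597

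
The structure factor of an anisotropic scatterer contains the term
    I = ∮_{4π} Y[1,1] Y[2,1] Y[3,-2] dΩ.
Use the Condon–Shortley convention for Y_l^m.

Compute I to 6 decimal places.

m-sum 0 ✓  L=6 even ✓  1≤3≤3 ✓
Π(2lᵢ+1) = 3×5×7 = 105
triangle coeff Δ(1,2,3) = 1/105
Σ_t [0,0]: t=0:+1/4 = 1/4
(3j)²=3/35 [(1 2 3; 0 0 0)], sign=-1
Σ_t [0,0]: t=0:+1/12 = 1/12
(3j)²=2/21 [(1 2 3; 1 1 -2)], sign=-1
⇒ 4πI² = 6/7
I = (+1)√(6/7/(4π)) = 0.26116903

0.261169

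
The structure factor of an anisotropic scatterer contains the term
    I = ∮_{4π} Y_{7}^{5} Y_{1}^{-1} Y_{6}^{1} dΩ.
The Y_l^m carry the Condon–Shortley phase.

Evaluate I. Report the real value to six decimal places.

Σmᵢ = 5 ≠ 0, so the φ-integral vanishes; I = 0

0.000000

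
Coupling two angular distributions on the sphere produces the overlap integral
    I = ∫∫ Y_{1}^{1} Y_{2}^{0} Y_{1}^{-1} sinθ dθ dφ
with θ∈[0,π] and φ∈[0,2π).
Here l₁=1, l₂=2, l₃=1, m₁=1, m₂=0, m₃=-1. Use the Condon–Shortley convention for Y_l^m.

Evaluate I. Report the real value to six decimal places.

Rules hold: Σm=0, L=4 even, 1≤1≤3.
N = 3·5·3 = 45
Δ = 2!·0!·2!/5! = 1/30
Racah Σ t=1..1: t=1:−1/1 = -1/1
⇒ 3j(1 2 1; 0 0 0)² = 2/15, sgn +1
Racah Σ t=0..0: t=0:+1/4 = 1/4
⇒ 3j(1 2 1; 1 0 -1)² = 1/30, sgn +1
4πI² = N·(3j₀)²·(3jₘ)² = 1/5
I = +1·√(0.2/4π) = 0.12615663

0.126157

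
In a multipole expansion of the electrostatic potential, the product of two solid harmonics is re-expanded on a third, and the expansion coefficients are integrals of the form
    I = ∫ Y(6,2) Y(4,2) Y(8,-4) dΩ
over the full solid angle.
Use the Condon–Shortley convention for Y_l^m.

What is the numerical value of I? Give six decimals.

m-sum 0 ✓  L=18 even ✓  2≤8≤10 ✓
Π(2lᵢ+1) = 13×9×17 = 1989
triangle coeff Δ(6,4,8) = 1/23279256
Σ_t [0,2]: t=0:+1/1658880 t=1:−1/518400 t=2:+1/1658880 = -1/1382400
(3j)²=504/46189 [(6 4 8; 0 0 0)], sign=-1
Σ_t [0,2]: t=0:+1/24883200 t=1:−1/3628800 t=2:+1/7741440 = -37/348364800
(3j)²=1369/176358 [(6 4 8; 2 2 -4)], sign=-1
⇒ 4πI² = 147852/877591
I = (+1)√(147852/877591/(4π)) = 0.11578774

0.115788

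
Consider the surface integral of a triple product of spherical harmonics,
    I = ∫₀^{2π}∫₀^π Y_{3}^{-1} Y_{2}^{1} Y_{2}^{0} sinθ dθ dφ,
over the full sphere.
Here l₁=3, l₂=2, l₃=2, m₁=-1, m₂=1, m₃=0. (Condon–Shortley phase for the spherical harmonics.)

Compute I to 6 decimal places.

0.000000

l₁+l₂+l₃=7 is odd: 3j(l;000)=0 ⇒ I=0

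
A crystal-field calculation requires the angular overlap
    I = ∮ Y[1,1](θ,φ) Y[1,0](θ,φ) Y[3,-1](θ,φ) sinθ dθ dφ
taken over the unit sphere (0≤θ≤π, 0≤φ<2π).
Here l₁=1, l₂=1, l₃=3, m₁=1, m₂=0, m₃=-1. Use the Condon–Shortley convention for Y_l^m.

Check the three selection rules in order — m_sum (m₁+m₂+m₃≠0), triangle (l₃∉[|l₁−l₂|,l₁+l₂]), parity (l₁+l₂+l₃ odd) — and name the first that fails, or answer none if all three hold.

m₁+m₂+m₃ = 1 + 0 − 1 = 0  ✓
triangle: |1−1|=0 ≤ l₃=3 ≤ 1+1=2  ✗
parity: l₁+l₂+l₃ = 5 is odd

triangle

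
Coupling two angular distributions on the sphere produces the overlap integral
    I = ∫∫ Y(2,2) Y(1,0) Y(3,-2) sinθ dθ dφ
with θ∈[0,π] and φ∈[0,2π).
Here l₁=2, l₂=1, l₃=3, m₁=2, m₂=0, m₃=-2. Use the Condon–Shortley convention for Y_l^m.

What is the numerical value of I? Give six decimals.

0.184674

Checks pass: Σm=0; 6 even; l₃=3∈[1,3].
(2·2+1)(2·1+1)(2·3+1) = 105
Δ: 0! 4! 2! / 7! → 1/105
sum: t=0:+1/4 = 1/4
3j²(2 1 3; 0 0 0) = Δ·Π!·Σ² = 3/35  (sign -1)
sum: t=0:+1/24 = 1/24
3j²(2 1 3; 2 0 -2) = Δ·Π!·Σ² = 1/21  (sign -1)
combine: 4πI² = 105·3/35·1/21 = 3/7
take √, sign +1: I = 0.18467439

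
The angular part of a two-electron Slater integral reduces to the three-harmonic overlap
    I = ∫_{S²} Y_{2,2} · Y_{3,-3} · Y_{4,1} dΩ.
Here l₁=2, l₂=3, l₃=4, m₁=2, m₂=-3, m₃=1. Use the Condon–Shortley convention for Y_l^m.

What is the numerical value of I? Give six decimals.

L=9 odd ⇒ parity kills the (l;000) factor ⇒ I = 0

0.000000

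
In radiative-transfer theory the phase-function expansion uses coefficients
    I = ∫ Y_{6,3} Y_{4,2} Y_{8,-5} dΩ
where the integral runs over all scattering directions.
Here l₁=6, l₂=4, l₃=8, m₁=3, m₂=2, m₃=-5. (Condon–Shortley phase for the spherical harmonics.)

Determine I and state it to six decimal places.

m-sum 0 ✓  L=18 even ✓  2≤8≤10 ✓
Π(2lᵢ+1) = 13×9×17 = 1989
triangle coeff Δ(6,4,8) = 1/23279256
Σ_t [0,2]: t=0:+1/1658880 t=1:−1/518400 t=2:+1/1658880 = -1/1382400
(3j)²=504/46189 [(6 4 8; 0 0 0)], sign=-1
Σ_t [0,2]: t=0:+1/43545600 t=1:−1/9676800 t=2:+1/34836480 = -1/19353600
(3j)²=243/18088 [(6 4 8; 3 2 -5)], sign=+1
⇒ 4πI² = 19683/67507
I = (-1)√(19683/67507/(4π)) = -0.15232329

-0.152323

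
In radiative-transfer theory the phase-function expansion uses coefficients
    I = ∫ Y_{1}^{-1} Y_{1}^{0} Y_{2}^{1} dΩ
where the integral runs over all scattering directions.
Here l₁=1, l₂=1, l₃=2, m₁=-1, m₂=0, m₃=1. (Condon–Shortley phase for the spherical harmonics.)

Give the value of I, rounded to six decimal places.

m-sum 0 ✓  L=4 even ✓  0≤2≤2 ✓
Π(2lᵢ+1) = 3×3×5 = 45
triangle coeff Δ(1,1,2) = 1/30
Σ_t [0,0]: t=0:+1/1 = 1/1
(3j)²=2/15 [(1 1 2; 0 0 0)], sign=+1
Σ_t [0,0]: t=0:+1/2 = 1/2
(3j)²=1/10 [(1 1 2; -1 0 1)], sign=-1
⇒ 4πI² = 3/5
I = (-1)√(3/5/(4π)) = -0.21850969

-0.218510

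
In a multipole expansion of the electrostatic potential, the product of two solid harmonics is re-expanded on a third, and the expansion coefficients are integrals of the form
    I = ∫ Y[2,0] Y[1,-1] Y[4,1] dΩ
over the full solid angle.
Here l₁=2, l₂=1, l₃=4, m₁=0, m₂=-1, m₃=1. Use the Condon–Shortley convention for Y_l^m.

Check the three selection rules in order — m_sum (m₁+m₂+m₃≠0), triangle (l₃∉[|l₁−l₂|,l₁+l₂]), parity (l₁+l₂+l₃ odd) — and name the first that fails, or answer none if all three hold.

triangle

azimuthal sum: 0 − 1 + 1 = 0  ✓
1 ≤ 4 ≤ 3 (triangle on l)  ✗
L = 2 + 1 + 4 = 7 (odd)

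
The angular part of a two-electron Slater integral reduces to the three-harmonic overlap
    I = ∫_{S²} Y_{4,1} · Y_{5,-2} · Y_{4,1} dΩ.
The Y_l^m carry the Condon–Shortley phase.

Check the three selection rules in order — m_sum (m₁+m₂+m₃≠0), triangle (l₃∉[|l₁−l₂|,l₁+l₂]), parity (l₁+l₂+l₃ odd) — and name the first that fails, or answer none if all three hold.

parity

azimuthal sum: 1 − 2 + 1 = 0  ✓
1 ≤ 4 ≤ 9 (triangle on l)  ✓
L = 4 + 5 + 4 = 13 (odd)  ✗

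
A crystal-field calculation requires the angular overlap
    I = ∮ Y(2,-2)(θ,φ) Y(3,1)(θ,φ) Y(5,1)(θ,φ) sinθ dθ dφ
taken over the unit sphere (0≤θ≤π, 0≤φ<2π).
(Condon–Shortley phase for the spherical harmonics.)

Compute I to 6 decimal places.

-0.092802

Rules hold: Σm=0, L=10 even, 1≤5≤5.
N = 5·7·11 = 385
Δ = 0!·4!·6!/11! = 1/2310
Racah Σ t=0..0: t=0:+1/144 = 1/144
⇒ 3j(2 3 5; 0 0 0)² = 10/231, sgn -1
Racah Σ t=0..0: t=0:+1/1152 = 1/1152
⇒ 3j(2 3 5; -2 1 1)² = 1/154, sgn +1
4πI² = N·(3j₀)²·(3jₘ)² = 25/231
I = -1·√(0.108225/4π) = -0.09280237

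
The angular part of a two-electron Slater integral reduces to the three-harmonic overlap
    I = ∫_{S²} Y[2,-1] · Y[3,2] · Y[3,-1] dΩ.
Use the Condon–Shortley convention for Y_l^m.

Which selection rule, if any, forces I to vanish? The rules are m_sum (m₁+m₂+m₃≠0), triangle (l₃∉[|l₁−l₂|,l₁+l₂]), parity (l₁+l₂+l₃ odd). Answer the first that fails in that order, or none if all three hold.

Σmᵢ = 0  ✓
l₃∈[|l₁−l₂|,l₁+l₂]=[1,5], have l₃=3  ✓
Σlᵢ = 8 ⇒ even  ✓

none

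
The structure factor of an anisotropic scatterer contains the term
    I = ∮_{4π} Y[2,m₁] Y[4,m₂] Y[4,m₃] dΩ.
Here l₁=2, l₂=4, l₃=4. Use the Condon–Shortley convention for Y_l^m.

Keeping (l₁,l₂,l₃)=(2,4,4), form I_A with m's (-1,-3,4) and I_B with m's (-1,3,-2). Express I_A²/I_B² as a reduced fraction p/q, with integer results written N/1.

Same 2,4,4: normalisation and zero-m 3j drop out of the ratio.
A: Δ: 2! 2! 6! / 11! → 1/13860; sum: t=1:−1/1440 = -1/1440; 3j²(2 4 4; -1 -3 4) = Δ·Π!·Σ² = 7/165  (sign -1)
B: Δ: 2! 2! 6! / 11! → 1/13860; sum: t=1:−1/1440 t=2:+1/240 = 1/288; 3j²(2 4 4; -1 3 -2) = Δ·Π!·Σ² = 5/132  (sign +1)
I_A²/I_B² = (7/165)/(5/132) = 28/25

28/25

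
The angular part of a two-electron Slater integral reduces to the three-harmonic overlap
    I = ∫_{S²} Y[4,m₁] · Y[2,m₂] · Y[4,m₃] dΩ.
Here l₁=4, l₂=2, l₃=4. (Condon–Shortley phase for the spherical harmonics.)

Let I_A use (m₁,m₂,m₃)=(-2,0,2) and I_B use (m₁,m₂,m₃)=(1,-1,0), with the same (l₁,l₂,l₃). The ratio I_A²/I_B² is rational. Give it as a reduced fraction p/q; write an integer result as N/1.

l's match ⇒ only the (l;m) 3-j factors differ between A and B.
A: triangle coeff Δ(4,2,4) = 1/13860; Σ_t [0,2]: t=0:+1/2880 t=1:−1/120 t=2:+1/192 = -1/360; (3j)²=16/3465 [(4 2 4; -2 0 2)], sign=-1
B: triangle coeff Δ(4,2,4) = 1/13860; Σ_t [0,1]: t=0:+1/72 t=1:−1/96 = 1/288; (3j)²=1/462 [(4 2 4; 1 -1 0)], sign=+1
I_A²/I_B² = (16/3465)/(1/462) = 32/15

32/15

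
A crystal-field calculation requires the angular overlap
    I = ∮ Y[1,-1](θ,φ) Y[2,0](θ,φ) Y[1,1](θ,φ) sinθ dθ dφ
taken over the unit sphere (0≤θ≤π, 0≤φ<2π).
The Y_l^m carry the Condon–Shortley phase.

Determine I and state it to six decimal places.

Checks pass: Σm=0; 4 even; l₃=1∈[1,3].
(2·1+1)(2·2+1)(2·1+1) = 45
Δ: 2! 0! 2! / 5! → 1/30
sum: t=1:−1/1 = -1/1
3j²(1 2 1; 0 0 0) = Δ·Π!·Σ² = 2/15  (sign +1)
sum: t=2:+1/4 = 1/4
3j²(1 2 1; -1 0 1) = Δ·Π!·Σ² = 1/30  (sign +1)
combine: 4πI² = 45·2/15·1/30 = 1/5
take √, sign +1: I = 0.12615663

0.126157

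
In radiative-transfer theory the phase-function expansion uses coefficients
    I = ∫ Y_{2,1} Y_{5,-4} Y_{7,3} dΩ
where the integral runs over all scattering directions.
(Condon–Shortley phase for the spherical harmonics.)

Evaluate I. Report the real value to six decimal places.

m-sum 0 ✓  L=14 even ✓  3≤7≤7 ✓
Π(2lᵢ+1) = 5×11×15 = 825
triangle coeff Δ(2,5,7) = 1/15015
Σ_t [0,0]: t=0:+1/57600 = 1/57600
(3j)²=21/715 [(2 5 7; 0 0 0)], sign=-1
Σ_t [0,0]: t=0:+1/2177280 = 1/2177280
(3j)²=8/3003 [(2 5 7; 1 -4 3)], sign=+1
⇒ 4πI² = 120/1859
I = (-1)√(120/1859/(4π)) = -0.07167142

-0.071671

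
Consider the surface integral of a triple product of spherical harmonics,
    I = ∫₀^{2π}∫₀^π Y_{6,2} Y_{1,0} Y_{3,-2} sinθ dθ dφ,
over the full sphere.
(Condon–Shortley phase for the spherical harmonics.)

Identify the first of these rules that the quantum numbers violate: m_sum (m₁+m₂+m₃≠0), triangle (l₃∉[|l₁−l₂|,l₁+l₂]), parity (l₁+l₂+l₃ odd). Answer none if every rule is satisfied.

m₁+m₂+m₃ = 2 + 0 − 2 = 0  ✓
triangle: |6−1|=5 ≤ l₃=3 ≤ 6+1=7  ✗
parity: l₁+l₂+l₃ = 10 is even

triangle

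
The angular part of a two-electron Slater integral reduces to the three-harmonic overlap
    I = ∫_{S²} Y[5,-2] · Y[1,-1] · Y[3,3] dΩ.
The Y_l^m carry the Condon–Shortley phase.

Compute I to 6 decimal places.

0.000000

l₃=3 ∉ [4,6] — triangle fails ⇒ I = 0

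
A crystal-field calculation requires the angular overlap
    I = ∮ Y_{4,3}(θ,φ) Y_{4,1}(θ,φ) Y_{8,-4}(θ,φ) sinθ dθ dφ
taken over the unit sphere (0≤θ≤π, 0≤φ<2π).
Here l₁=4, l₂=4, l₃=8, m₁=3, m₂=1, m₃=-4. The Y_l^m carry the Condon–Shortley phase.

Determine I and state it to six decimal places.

Checks pass: Σm=0; 16 even; l₃=8∈[0,8].
(2·4+1)(2·4+1)(2·8+1) = 1377
Δ: 0! 8! 8! / 17! → 1/218790
sum: t=0:+1/331776 = 1/331776
3j²(4 4 8; 0 0 0) = Δ·Π!·Σ² = 490/21879  (sign +1)
sum: t=0:+1/3628800 = 1/3628800
3j²(4 4 8; 3 1 -4) = Δ·Π!·Σ² = 16/1105  (sign +1)
combine: 4πI² = 1377·490/21879·16/1105 = 14112/31603
take √, sign +1: I = 0.18850601

0.188506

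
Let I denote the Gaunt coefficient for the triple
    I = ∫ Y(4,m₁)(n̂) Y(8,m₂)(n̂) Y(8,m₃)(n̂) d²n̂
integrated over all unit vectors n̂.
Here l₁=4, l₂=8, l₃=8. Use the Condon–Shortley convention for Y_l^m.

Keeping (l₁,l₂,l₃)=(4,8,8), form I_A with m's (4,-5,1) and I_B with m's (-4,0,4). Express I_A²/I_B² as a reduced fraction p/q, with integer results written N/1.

13/18

Same 4,8,8: normalisation and zero-m 3j drop out of the ratio.
A: Δ: 4! 4! 12! / 21! → 1/185175900; sum: t=0:+1/1254113280 = 1/1254113280; 3j²(4 8 8; 4 -5 1) = Δ·Π!·Σ² = 55/5814  (sign -1)
B: Δ: 4! 4! 12! / 21! → 1/185175900; sum: t=4:+1/557383680 = 1/557383680; 3j²(4 8 8; -4 0 4) = Δ·Π!·Σ² = 55/4199  (sign +1)
I_A²/I_B² = (55/5814)/(55/4199) = 13/18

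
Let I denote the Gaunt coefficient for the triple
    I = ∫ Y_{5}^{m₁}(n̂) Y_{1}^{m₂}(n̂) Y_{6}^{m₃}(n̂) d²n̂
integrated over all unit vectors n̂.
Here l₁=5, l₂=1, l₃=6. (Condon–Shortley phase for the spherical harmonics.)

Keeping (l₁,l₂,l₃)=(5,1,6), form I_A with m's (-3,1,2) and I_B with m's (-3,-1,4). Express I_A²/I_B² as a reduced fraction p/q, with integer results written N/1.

2/15

Shared (l₁,l₂,l₃)=(5,1,6): N and (l;000)² cancel in I_A²/I_B².
A: Δ = 0!·10!·2!/13! = 1/858; Racah Σ t=0..0: t=0:+1/161280 = 1/161280; ⇒ 3j(5 1 6; -3 1 2)² = 1/143, sgn +1
B: Δ = 0!·10!·2!/13! = 1/858; Racah Σ t=0..0: t=0:+1/161280 = 1/161280; ⇒ 3j(5 1 6; -3 -1 4)² = 15/286, sgn +1
I_A²/I_B² = (1/143)/(15/286) = 2/15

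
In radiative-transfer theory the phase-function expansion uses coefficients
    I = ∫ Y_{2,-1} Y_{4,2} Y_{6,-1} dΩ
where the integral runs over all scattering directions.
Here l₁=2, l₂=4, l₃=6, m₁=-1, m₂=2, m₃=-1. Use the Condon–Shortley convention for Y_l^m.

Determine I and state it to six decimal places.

-0.133065

Rules hold: Σm=0, L=12 even, 2≤6≤6.
N = 5·9·13 = 585
Δ = 0!·4!·8!/13! = 1/6435
Racah Σ t=0..0: t=0:+1/2304 = 1/2304
⇒ 3j(2 4 6; 0 0 0)² = 5/143, sgn +1
Racah Σ t=0..0: t=0:+1/8640 = 1/8640
⇒ 3j(2 4 6; -1 2 -1)² = 14/1287, sgn -1
4πI² = N·(3j₀)²·(3jₘ)² = 350/1573
I = -1·√(0.222505/4π) = -0.13306527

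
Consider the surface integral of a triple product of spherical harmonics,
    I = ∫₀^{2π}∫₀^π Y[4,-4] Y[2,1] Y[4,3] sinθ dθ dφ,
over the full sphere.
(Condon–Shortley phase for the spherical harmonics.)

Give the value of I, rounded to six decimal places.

0.198645

Rules hold: Σm=0, L=10 even, 2≤4≤6.
N = 9·5·9 = 405
Δ = 2!·6!·2!/11! = 1/13860
Racah Σ t=0..2: t=0:+1/192 t=1:−1/36 t=2:+1/192 = -5/288
⇒ 3j(4 2 4; 0 0 0)² = 20/693, sgn -1
Racah Σ t=2..2: t=2:+1/1440 = 1/1440
⇒ 3j(4 2 4; -4 1 3)² = 7/165, sgn -1
4πI² = N·(3j₀)²·(3jₘ)² = 60/121
I = +1·√(0.495868/4π) = 0.19864517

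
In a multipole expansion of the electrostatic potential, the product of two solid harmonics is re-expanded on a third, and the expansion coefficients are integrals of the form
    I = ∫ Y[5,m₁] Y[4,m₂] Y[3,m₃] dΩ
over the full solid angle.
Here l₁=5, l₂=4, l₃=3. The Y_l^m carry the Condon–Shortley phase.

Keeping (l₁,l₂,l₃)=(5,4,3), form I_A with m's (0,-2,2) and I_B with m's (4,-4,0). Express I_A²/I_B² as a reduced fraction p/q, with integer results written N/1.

100/147

l's match ⇒ only the (l;m) 3-j factors differ between A and B.
A: triangle coeff Δ(5,4,3) = 1/180180; Σ_t [1,2]: t=1:−1/2880 t=2:+1/576 = 1/720; (3j)²=80/3003 [(5 4 3; 0 -2 2)], sign=-1
B: triangle coeff Δ(5,4,3) = 1/180180; Σ_t [0,0]: t=0:+1/8640 = 1/8640; (3j)²=28/715 [(5 4 3; 4 -4 0)], sign=-1
I_A²/I_B² = (80/3003)/(28/715) = 100/147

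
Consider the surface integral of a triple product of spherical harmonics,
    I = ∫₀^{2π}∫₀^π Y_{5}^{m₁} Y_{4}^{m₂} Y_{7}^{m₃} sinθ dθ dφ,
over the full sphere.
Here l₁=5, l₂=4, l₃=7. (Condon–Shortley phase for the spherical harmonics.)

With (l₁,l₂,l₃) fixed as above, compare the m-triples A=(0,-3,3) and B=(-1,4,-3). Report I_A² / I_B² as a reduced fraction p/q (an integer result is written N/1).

49/60

l's match ⇒ only the (l;m) 3-j factors differ between A and B.
A: triangle coeff Δ(5,4,7) = 1/6126120; Σ_t [0,1]: t=0:+1/172800 t=1:−1/414720 = 7/2073600; (3j)²=343/29172 [(5 4 7; 0 -3 3)], sign=+1
B: triangle coeff Δ(5,4,7) = 1/6126120; Σ_t [2,2]: t=2:+1/829440 = 1/829440; (3j)²=35/2431 [(5 4 7; -1 4 -3)], sign=+1
I_A²/I_B² = (343/29172)/(35/2431) = 49/60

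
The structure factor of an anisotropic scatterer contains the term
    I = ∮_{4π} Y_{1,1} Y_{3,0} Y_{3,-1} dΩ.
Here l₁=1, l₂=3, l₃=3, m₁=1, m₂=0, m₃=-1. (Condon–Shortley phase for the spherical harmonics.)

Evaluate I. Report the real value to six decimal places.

L=7 odd ⇒ parity kills the (l;000) factor ⇒ I = 0

0.000000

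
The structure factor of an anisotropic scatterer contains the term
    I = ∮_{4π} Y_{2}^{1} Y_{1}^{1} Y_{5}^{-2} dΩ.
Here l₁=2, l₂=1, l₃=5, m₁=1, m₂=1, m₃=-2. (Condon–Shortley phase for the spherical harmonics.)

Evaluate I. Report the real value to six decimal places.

l₃=5 ∉ [1,3] — triangle fails ⇒ I = 0

0.000000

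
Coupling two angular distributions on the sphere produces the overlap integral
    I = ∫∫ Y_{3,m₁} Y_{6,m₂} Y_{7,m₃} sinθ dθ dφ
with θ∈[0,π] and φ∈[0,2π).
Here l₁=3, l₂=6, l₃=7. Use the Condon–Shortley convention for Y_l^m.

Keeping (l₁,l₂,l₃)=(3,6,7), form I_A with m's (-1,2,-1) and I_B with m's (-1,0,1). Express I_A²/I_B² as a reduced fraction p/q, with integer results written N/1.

2645/3549

l's match ⇒ only the (l;m) 3-j factors differ between A and B.
A: triangle coeff Δ(3,6,7) = 1/2042040; Σ_t [0,2]: t=0:+1/3870720 t=1:−1/181440 t=2:+1/138240 = 23/11612160; (3j)²=529/204204 [(3 6 7; -1 2 -1)], sign=+1
B: triangle coeff Δ(3,6,7) = 1/2042040; Σ_t [0,2]: t=0:+1/829440 t=1:−1/86400 t=2:+1/138240 = -13/4147200; (3j)²=13/3740 [(3 6 7; -1 0 1)], sign=-1
I_A²/I_B² = (529/204204)/(13/3740) = 2645/3549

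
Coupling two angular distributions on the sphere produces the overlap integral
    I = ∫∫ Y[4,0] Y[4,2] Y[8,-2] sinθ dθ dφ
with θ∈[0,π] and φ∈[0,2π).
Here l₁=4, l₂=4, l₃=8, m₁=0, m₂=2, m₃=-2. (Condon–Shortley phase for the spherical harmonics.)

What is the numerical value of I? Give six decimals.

m-sum 0 ✓  L=16 even ✓  0≤8≤8 ✓
Π(2lᵢ+1) = 9×9×17 = 1377
triangle coeff Δ(4,4,8) = 1/218790
Σ_t [0,0]: t=0:+1/331776 = 1/331776
(3j)²=490/21879 [(4 4 8; 0 0 0)], sign=+1
Σ_t [0,0]: t=0:+1/829440 = 1/829440
(3j)²=35/2431 [(4 4 8; 0 2 -2)], sign=+1
⇒ 4πI² = 154350/347633
I = (+1)√(154350/347633/(4π)) = 0.18796972

0.187970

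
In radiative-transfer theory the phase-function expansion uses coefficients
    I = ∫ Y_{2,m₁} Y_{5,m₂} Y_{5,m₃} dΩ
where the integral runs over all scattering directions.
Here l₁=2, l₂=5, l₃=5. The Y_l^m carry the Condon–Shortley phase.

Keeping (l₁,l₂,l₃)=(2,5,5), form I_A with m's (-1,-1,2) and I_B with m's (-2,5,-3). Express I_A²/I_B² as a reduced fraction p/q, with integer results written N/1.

7/5

Shared (l₁,l₂,l₃)=(2,5,5): N and (l;000)² cancel in I_A²/I_B².
A: Δ = 2!·2!·8!/13! = 1/38610; Racah Σ t=1..2: t=1:−1/1440 t=2:+1/2880 = -1/2880; ⇒ 3j(2 5 5; -1 -1 2)² = 7/715, sgn +1
B: Δ = 2!·2!·8!/13! = 1/38610; Racah Σ t=2..2: t=2:+1/161280 = 1/161280; ⇒ 3j(2 5 5; -2 5 -3)² = 1/143, sgn +1
I_A²/I_B² = (7/715)/(1/143) = 7/5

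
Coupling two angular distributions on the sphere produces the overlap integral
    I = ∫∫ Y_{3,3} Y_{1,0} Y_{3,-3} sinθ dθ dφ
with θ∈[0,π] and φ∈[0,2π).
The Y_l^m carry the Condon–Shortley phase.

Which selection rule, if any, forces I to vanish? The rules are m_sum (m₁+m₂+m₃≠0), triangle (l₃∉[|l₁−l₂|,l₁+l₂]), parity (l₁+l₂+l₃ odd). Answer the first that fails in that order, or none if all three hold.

parity

Σmᵢ = 0  ✓
l₃∈[|l₁−l₂|,l₁+l₂]=[2,4], have l₃=3  ✓
Σlᵢ = 7 ⇒ odd  ✗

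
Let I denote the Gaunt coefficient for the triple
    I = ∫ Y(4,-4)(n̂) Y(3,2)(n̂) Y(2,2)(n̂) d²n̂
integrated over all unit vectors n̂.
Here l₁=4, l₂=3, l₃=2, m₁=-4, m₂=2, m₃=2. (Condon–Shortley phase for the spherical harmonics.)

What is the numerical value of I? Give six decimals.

0.000000

l₁+l₂+l₃=9 is odd: 3j(l;000)=0 ⇒ I=0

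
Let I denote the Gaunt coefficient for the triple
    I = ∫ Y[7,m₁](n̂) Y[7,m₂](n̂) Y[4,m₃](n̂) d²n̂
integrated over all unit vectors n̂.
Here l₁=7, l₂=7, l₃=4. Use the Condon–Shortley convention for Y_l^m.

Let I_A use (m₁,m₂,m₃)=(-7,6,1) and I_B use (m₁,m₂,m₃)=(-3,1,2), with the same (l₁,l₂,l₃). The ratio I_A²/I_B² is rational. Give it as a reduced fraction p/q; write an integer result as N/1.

l's match ⇒ only the (l;m) 3-j factors differ between A and B.
A: triangle coeff Δ(7,7,4) = 1/58198140; Σ_t [10,10]: t=10:+1/522547200 = 1/522547200; (3j)²=143/5814 [(7 7 4; -7 6 1)], sign=-1
B: triangle coeff Δ(7,7,4) = 1/58198140; Σ_t [6,8]: t=6:+1/1658880 t=7:−1/1088640 t=8:+1/7741440 = -13/69672960; (3j)²=325/149226 [(7 7 4; -3 1 2)], sign=-1
I_A²/I_B² = (143/5814)/(325/149226) = 847/75

847/75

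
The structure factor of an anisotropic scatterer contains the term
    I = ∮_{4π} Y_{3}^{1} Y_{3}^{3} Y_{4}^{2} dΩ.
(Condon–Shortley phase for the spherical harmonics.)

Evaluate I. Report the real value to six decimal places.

m-sum = 1 + 3 + 2 = 6 ≠ 0 ⇒ I = 0

0.000000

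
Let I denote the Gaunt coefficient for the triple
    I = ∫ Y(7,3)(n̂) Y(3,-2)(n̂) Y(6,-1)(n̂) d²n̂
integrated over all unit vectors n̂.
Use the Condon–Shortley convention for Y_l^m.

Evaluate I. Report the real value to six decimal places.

0.023482

m-sum 0 ✓  L=16 even ✓  4≤6≤10 ✓
Π(2lᵢ+1) = 15×7×13 = 1365
triangle coeff Δ(7,3,6) = 1/2042040
Σ_t [1,3]: t=1:−1/207360 t=2:+1/57600 t=3:−1/207360 = 1/129600
(3j)²=168/12155 [(7 3 6; 0 0 0)], sign=+1
Σ_t [0,1]: t=0:+1/414720 t=1:−1/362880 = -1/2903040
(3j)²=25/68068 [(7 3 6; 3 -2 -1)], sign=+1
⇒ 4πI² = 3150/454597
I = (+1)√(3150/454597/(4π)) = 0.02348211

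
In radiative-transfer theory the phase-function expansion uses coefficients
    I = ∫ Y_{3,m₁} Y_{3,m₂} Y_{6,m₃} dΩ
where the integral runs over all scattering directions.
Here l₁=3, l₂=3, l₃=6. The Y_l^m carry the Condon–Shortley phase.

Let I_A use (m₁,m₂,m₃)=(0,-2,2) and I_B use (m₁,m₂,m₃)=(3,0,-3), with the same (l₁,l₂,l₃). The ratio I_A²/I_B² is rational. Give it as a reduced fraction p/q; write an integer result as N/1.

l's match ⇒ only the (l;m) 3-j factors differ between A and B.
A: triangle coeff Δ(3,3,6) = 1/12012; Σ_t [0,0]: t=0:+1/4320 = 1/4320; (3j)²=8/429 [(3 3 6; 0 -2 2)], sign=+1
B: triangle coeff Δ(3,3,6) = 1/12012; Σ_t [0,0]: t=0:+1/25920 = 1/25920; (3j)²=1/143 [(3 3 6; 3 0 -3)], sign=-1
I_A²/I_B² = (8/429)/(1/143) = 8/3

8/3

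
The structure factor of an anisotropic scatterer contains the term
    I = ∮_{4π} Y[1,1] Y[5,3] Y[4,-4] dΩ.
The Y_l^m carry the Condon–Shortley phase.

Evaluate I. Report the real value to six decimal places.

Rules hold: Σm=0, L=10 even, 4≤4≤6.
N = 3·11·9 = 297
Δ = 2!·0!·8!/11! = 1/495
Racah Σ t=1..1: t=1:−1/576 = -1/576
⇒ 3j(1 5 4; 0 0 0)² = 5/99, sgn -1
Racah Σ t=0..0: t=0:+1/80640 = 1/80640
⇒ 3j(1 5 4; 1 3 -4)² = 1/495, sgn +1
4πI² = N·(3j₀)²·(3jₘ)² = 1/33
I = -1·√(0.030303/4π) = -0.04910640

-0.049106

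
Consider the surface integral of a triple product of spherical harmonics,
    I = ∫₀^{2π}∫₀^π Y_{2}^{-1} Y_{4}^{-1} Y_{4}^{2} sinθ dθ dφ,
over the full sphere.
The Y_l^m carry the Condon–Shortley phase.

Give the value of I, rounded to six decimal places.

0.127700

Rules hold: Σm=0, L=10 even, 2≤4≤6.
N = 5·9·9 = 405
Δ = 2!·2!·6!/11! = 1/13860
Racah Σ t=0..2: t=0:+1/192 t=1:−1/36 t=2:+1/192 = -5/288
⇒ 3j(2 4 4; 0 0 0)² = 20/693, sgn -1
Racah Σ t=1..2: t=1:−1/96 t=2:+1/240 = -1/160
⇒ 3j(2 4 4; -1 -1 2)² = 27/1540, sgn -1
4πI² = N·(3j₀)²·(3jₘ)² = 1215/5929
I = +1·√(0.204925/4π) = 0.12770047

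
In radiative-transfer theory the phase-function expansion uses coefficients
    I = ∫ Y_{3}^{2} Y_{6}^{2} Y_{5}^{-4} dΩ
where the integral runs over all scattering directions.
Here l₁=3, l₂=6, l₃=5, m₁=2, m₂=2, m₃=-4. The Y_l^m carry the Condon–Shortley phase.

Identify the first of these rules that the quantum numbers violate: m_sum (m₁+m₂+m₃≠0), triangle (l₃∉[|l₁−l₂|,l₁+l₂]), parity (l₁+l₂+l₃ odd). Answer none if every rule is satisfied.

none

Σmᵢ = 0  ✓
l₃∈[|l₁−l₂|,l₁+l₂]=[3,9], have l₃=5  ✓
Σlᵢ = 14 ⇒ even  ✓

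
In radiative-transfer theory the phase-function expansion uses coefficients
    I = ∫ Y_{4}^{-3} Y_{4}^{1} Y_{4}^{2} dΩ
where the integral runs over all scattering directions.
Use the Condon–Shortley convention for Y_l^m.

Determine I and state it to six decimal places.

m-sum 0 ✓  L=12 even ✓  0≤4≤8 ✓
Π(2lᵢ+1) = 9×9×9 = 729
triangle coeff Δ(4,4,4) = 1/450450
Σ_t [0,4]: t=0:+1/13824 t=1:−1/216 t=2:+1/64 t=3:−1/216 t=4:+1/13824 = 5/768
(3j)²=18/1001 [(4 4 4; 0 0 0)], sign=+1
Σ_t [3,4]: t=3:−1/576 t=4:+1/864 = -1/1728
(3j)²=5/1287 [(4 4 4; -3 1 2)], sign=-1
⇒ 4πI² = 7290/143143
I = (-1)√(7290/143143/(4π)) = -0.06366105

-0.063661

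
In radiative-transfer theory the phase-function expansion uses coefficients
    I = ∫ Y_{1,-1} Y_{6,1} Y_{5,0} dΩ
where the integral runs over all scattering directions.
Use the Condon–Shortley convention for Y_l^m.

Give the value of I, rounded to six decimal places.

Rules hold: Σm=0, L=12 even, 5≤5≤7.
N = 3·13·11 = 429
Δ = 2!·0!·10!/13! = 1/858
Racah Σ t=1..1: t=1:−1/14400 = -1/14400
⇒ 3j(1 6 5; 0 0 0)² = 6/143, sgn +1
Racah Σ t=2..2: t=2:+1/28800 = 1/28800
⇒ 3j(1 6 5; -1 1 0)² = 7/286, sgn -1
4πI² = N·(3j₀)²·(3jₘ)² = 63/143
I = -1·√(0.440559/4π) = -0.18723944

-0.187239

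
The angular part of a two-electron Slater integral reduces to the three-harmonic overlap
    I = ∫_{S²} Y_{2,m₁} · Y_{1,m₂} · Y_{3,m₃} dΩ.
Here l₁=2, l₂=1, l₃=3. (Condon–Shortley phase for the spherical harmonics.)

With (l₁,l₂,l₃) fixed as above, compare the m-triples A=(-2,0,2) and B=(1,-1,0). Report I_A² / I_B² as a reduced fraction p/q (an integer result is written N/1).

Shared (l₁,l₂,l₃)=(2,1,3): N and (l;000)² cancel in I_A²/I_B².
A: Δ = 0!·4!·2!/7! = 1/105; Racah Σ t=0..0: t=0:+1/24 = 1/24; ⇒ 3j(2 1 3; -2 0 2)² = 1/21, sgn -1
B: Δ = 0!·4!·2!/7! = 1/105; Racah Σ t=0..0: t=0:+1/12 = 1/12; ⇒ 3j(2 1 3; 1 -1 0)² = 1/35, sgn -1
I_A²/I_B² = (1/21)/(1/35) = 5/3

5/3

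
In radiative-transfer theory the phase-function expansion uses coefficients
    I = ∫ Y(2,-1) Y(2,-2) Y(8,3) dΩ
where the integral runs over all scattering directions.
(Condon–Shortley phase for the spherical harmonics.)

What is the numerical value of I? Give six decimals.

l₃=8 ∉ [0,4] — triangle fails ⇒ I = 0

0.000000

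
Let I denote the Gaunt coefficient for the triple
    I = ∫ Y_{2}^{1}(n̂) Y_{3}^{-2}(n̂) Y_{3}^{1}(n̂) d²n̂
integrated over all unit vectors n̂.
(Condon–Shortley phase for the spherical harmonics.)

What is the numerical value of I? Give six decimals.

Rules hold: Σm=0, L=8 even, 1≤3≤5.
N = 5·7·7 = 245
Δ = 2!·2!·4!/9! = 1/3780
Racah Σ t=0..2: t=0:+1/24 t=1:−1/4 t=2:+1/24 = -1/6
⇒ 3j(2 3 3; 0 0 0)² = 4/105, sgn +1
Racah Σ t=0..1: t=0:+1/12 t=1:−1/48 = 1/16
⇒ 3j(2 3 3; 1 -2 1)² = 1/28, sgn +1
4πI² = N·(3j₀)²·(3jₘ)² = 1/3
I = +1·√(0.333333/4π) = 0.16286750

0.162868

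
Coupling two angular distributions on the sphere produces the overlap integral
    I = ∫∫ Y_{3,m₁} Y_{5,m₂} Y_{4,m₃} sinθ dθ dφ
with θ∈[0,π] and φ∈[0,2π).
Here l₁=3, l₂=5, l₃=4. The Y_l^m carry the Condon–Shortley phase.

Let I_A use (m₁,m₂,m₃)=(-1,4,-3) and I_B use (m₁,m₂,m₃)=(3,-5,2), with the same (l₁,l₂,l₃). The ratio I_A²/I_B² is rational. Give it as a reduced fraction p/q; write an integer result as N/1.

Shared (l₁,l₂,l₃)=(3,5,4): N and (l;000)² cancel in I_A²/I_B².
A: Δ = 4!·2!·6!/13! = 1/180180; Racah Σ t=3..4: t=3:−1/4320 t=4:+1/5760 = -1/17280; ⇒ 3j(3 5 4; -1 4 -3)² = 7/4290, sgn +1
B: Δ = 4!·2!·6!/13! = 1/180180; Racah Σ t=0..0: t=0:+1/34560 = 1/34560; ⇒ 3j(3 5 4; 3 -5 2)² = 5/286, sgn +1
I_A²/I_B² = (7/4290)/(5/286) = 7/75

7/75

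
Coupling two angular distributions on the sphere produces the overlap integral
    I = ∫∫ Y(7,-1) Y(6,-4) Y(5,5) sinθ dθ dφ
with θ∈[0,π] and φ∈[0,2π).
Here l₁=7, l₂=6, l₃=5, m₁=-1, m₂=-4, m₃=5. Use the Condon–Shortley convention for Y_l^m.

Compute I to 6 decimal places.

Rules hold: Σm=0, L=18 even, 1≤5≤13.
N = 15·13·11 = 2145
Δ = 8!·6!·4!/19! = 1/174594420
Racah Σ t=2..6: t=2:+1/4147200 t=3:−1/207360 t=4:+1/82944 t=5:−1/207360 t=6:+1/4147200 = 1/345600
⇒ 3j(7 6 5; 0 0 0)² = 420/46189, sgn -1
Racah Σ t=2..2: t=2:+1/24883200 = 1/24883200
⇒ 3j(7 6 5; -1 -4 5)² = 980/138567, sgn +1
4πI² = N·(3j₀)²·(3jₘ)² = 2058000/14919047
I = -1·√(0.137944/4π) = -0.10477248

-0.104772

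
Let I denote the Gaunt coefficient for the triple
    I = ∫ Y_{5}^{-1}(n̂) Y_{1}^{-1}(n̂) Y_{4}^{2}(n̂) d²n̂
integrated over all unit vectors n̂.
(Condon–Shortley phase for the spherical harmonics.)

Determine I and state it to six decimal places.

-0.120286

Rules hold: Σm=0, L=10 even, 4≤4≤6.
N = 11·3·9 = 297
Δ = 2!·8!·0!/11! = 1/495
Racah Σ t=1..1: t=1:−1/576 = -1/576
⇒ 3j(5 1 4; 0 0 0)² = 5/99, sgn -1
Racah Σ t=0..0: t=0:+1/2880 = 1/2880
⇒ 3j(5 1 4; -1 -1 2)² = 2/165, sgn +1
4πI² = N·(3j₀)²·(3jₘ)² = 2/11
I = -1·√(0.181818/4π) = -0.12028562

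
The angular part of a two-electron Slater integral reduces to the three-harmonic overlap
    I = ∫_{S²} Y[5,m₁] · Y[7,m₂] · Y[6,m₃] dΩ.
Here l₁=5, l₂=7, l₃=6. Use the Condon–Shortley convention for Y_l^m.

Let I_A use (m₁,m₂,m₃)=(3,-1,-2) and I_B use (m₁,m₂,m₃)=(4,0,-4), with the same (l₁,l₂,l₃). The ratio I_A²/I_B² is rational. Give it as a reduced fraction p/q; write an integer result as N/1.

Same 5,7,6: normalisation and zero-m 3j drop out of the ratio.
A: Δ: 6! 4! 8! / 19! → 1/174594420; sum: t=0:+1/4147200 t=1:−1/518400 t=2:+1/663552 = -1/5529600; 3j²(5 7 6; 3 -1 -2) = Δ·Π!·Σ² = 98/230945  (sign -1)
B: Δ: 6! 4! 8! / 19! → 1/174594420; sum: t=0:+1/21772800 t=1:−1/4147200 = -17/87091200; 3j²(5 7 6; 4 0 -4) = Δ·Π!·Σ² = 119/8151  (sign -1)
I_A²/I_B² = (98/230945)/(119/8151) = 42/1445

42/1445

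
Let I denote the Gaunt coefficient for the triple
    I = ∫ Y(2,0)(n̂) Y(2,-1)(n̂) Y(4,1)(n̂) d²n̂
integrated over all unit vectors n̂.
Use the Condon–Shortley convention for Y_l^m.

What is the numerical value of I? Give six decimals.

m-sum 0 ✓  L=8 even ✓  0≤4≤4 ✓
Π(2lᵢ+1) = 5×5×9 = 225
triangle coeff Δ(2,2,4) = 1/630
Σ_t [0,0]: t=0:+1/16 = 1/16
(3j)²=2/35 [(2 2 4; 0 0 0)], sign=+1
Σ_t [0,0]: t=0:+1/24 = 1/24
(3j)²=1/21 [(2 2 4; 0 -1 1)], sign=-1
⇒ 4πI² = 30/49
I = (-1)√(30/49/(4π)) = -0.22072812

-0.220728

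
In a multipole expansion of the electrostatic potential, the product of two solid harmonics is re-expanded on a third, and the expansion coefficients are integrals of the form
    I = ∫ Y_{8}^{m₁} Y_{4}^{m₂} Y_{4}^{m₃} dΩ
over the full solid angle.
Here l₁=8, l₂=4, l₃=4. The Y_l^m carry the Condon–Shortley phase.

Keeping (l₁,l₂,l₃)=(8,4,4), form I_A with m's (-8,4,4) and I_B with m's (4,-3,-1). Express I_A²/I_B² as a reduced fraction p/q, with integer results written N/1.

65/16

l's match ⇒ only the (l;m) 3-j factors differ between A and B.
A: triangle coeff Δ(8,4,4) = 1/218790; Σ_t [8,8]: t=8:+1/1625702400 = 1/1625702400; (3j)²=1/17 [(8 4 4; -8 4 4)], sign=+1
B: triangle coeff Δ(8,4,4) = 1/218790; Σ_t [1,1]: t=1:−1/3628800 = -1/3628800; (3j)²=16/1105 [(8 4 4; 4 -3 -1)], sign=+1
I_A²/I_B² = (1/17)/(16/1105) = 65/16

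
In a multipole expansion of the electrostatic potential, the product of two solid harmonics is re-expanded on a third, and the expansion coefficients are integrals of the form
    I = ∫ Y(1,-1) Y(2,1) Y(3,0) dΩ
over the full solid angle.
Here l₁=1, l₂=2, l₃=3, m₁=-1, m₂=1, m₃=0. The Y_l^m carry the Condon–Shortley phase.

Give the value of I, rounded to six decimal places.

Checks pass: Σm=0; 6 even; l₃=3∈[1,3].
(2·1+1)(2·2+1)(2·3+1) = 105
Δ: 0! 2! 4! / 7! → 1/105
sum: t=0:+1/4 = 1/4
3j²(1 2 3; 0 0 0) = Δ·Π!·Σ² = 3/35  (sign -1)
sum: t=0:+1/12 = 1/12
3j²(1 2 3; -1 1 0) = Δ·Π!·Σ² = 1/35  (sign -1)
combine: 4πI² = 105·3/35·1/35 = 9/35
take √, sign +1: I = 0.14304817

0.143048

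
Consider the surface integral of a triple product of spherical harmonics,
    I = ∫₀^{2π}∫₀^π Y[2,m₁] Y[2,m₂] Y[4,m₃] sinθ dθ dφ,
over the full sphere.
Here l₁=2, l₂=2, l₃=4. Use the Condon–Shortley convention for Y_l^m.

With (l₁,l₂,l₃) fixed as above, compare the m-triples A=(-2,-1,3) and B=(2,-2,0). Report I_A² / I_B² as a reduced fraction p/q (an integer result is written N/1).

35/1

Same 2,2,4: normalisation and zero-m 3j drop out of the ratio.
A: Δ: 0! 4! 4! / 9! → 1/630; sum: t=0:+1/144 = 1/144; 3j²(2 2 4; -2 -1 3) = Δ·Π!·Σ² = 1/18  (sign -1)
B: Δ: 0! 4! 4! / 9! → 1/630; sum: t=0:+1/576 = 1/576; 3j²(2 2 4; 2 -2 0) = Δ·Π!·Σ² = 1/630  (sign +1)
I_A²/I_B² = (1/18)/(1/630) = 35/1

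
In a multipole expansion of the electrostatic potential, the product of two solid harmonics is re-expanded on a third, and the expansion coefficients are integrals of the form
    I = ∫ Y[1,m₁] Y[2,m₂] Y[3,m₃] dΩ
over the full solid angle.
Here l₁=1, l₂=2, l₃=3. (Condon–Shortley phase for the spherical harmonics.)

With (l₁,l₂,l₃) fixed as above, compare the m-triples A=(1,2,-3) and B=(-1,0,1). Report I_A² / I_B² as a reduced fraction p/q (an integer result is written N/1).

5/2

Shared (l₁,l₂,l₃)=(1,2,3): N and (l;000)² cancel in I_A²/I_B².
A: Δ = 0!·2!·4!/7! = 1/105; Racah Σ t=0..0: t=0:+1/48 = 1/48; ⇒ 3j(1 2 3; 1 2 -3)² = 1/7, sgn +1
B: Δ = 0!·2!·4!/7! = 1/105; Racah Σ t=0..0: t=0:+1/8 = 1/8; ⇒ 3j(1 2 3; -1 0 1)² = 2/35, sgn +1
I_A²/I_B² = (1/7)/(2/35) = 5/2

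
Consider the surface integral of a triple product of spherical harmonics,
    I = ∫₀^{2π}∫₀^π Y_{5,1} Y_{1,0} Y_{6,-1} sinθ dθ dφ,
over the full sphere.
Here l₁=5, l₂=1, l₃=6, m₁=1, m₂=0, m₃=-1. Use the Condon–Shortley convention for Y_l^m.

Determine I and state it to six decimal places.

Rules hold: Σm=0, L=12 even, 4≤6≤6.
N = 11·3·13 = 429
Δ = 0!·10!·2!/13! = 1/858
Racah Σ t=0..0: t=0:+1/14400 = 1/14400
⇒ 3j(5 1 6; 0 0 0)² = 6/143, sgn +1
Racah Σ t=0..0: t=0:+1/17280 = 1/17280
⇒ 3j(5 1 6; 1 0 -1)² = 35/858, sgn -1
4πI² = N·(3j₀)²·(3jₘ)² = 105/143
I = -1·√(0.734266/4π) = -0.24172507

-0.241725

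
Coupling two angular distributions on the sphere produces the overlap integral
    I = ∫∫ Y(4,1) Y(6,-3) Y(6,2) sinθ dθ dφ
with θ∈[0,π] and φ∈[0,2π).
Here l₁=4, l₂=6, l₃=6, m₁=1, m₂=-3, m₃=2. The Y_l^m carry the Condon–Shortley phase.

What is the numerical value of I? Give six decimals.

Checks pass: Σm=0; 16 even; l₃=6∈[2,10].
(2·4+1)(2·6+1)(2·6+1) = 1521
Δ: 4! 4! 8! / 17! → 1/15315300
sum: t=0:+1/829440 t=1:−1/25920 t=2:+1/9216 t=3:−1/25920 t=4:+1/829440 = 7/207360
3j²(4 6 6; 0 0 0) = Δ·Π!·Σ² = 28/2431  (sign +1)
sum: t=0:+1/103680 t=1:−1/34560 t=2:+1/120960 t=3:−1/5806080 = -13/1161216
3j²(4 6 6; 1 -3 2) = Δ·Π!·Σ² = 65/5236  (sign -1)
combine: 4πI² = 1521·28/2431·65/5236 = 7605/34969
take √, sign -1: I = -0.13155370

-0.131554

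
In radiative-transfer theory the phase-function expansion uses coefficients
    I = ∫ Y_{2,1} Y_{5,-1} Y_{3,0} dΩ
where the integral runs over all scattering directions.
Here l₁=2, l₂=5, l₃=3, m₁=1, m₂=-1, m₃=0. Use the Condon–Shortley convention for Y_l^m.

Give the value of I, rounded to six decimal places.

-0.214318

Checks pass: Σm=0; 10 even; l₃=3∈[3,7].
(2·2+1)(2·5+1)(2·3+1) = 385
Δ: 4! 0! 6! / 11! → 1/2310
sum: t=2:+1/144 = 1/144
3j²(2 5 3; 0 0 0) = Δ·Π!·Σ² = 10/231  (sign -1)
sum: t=1:−1/216 = -1/216
3j²(2 5 3; 1 -1 0) = Δ·Π!·Σ² = 8/231  (sign +1)
combine: 4πI² = 385·10/231·8/231 = 400/693
take √, sign -1: I = -0.21431790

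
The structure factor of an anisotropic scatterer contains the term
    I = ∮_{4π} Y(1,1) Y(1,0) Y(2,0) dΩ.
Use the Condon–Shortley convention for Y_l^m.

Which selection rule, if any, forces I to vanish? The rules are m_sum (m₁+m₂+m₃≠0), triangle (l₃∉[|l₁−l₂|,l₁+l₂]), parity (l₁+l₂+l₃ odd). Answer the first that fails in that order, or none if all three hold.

m_sum

m₁+m₂+m₃ = 1 + 0 + 0 = 1  ✗
triangle: |1−1|=0 ≤ l₃=2 ≤ 1+1=2
parity: l₁+l₂+l₃ = 4 is even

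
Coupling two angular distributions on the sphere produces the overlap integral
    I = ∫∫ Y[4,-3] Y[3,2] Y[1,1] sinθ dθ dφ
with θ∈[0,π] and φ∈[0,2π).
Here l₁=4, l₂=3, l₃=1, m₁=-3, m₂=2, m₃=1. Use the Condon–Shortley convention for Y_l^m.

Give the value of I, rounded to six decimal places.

Rules hold: Σm=0, L=8 even, 1≤1≤7.
N = 9·7·3 = 189
Δ = 6!·2!·0!/9! = 1/252
Racah Σ t=3..3: t=3:−1/36 = -1/36
⇒ 3j(4 3 1; 0 0 0)² = 4/63, sgn +1
Racah Σ t=5..5: t=5:−1/240 = -1/240
⇒ 3j(4 3 1; -3 2 1)² = 1/12, sgn -1
4πI² = N·(3j₀)²·(3jₘ)² = 1/1
I = -1·√(1/4π) = -0.28209479

-0.282095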